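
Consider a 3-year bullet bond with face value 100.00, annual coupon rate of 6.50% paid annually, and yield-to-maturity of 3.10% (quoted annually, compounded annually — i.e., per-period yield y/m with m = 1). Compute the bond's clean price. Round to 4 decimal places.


Coupon per period c = face * coupon_rate / m = 6.500000
Periods per year m = 1; per-period yield y/m = 0.031000
Number of cashflows N = 3
Cashflows (t years, CF_t, discount factor 1/(1+y/m)^(m*t), PV):
  t = 1.0000: CF_t = 6.500000, DF = 0.969932, PV = 6.304559
  t = 2.0000: CF_t = 6.500000, DF = 0.940768, PV = 6.114994
  t = 3.0000: CF_t = 106.500000, DF = 0.912481, PV = 97.179265
Price P = sum_t PV_t = 109.598818

Answer: Price = 109.5988


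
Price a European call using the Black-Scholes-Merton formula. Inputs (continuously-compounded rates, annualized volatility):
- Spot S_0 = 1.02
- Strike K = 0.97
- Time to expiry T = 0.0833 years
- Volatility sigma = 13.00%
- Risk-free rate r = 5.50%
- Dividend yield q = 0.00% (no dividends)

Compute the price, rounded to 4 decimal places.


Answer: Price = 0.0556

Derivation:
d1 = (ln(S/K) + (r - q + 0.5*sigma^2) * T) / (sigma * sqrt(T)) = 1.48045930
d2 = d1 - sigma * sqrt(T) = 1.44293904
exp(-rT) = 0.99542898; exp(-qT) = 1.00000000
C = S_0 * exp(-qT) * N(d1) - K * exp(-rT) * N(d2)
N(d1) = 0.93062464; N(d2) = 0.92548118
C = 1.0200 * 1.00000000 * 0.93062464 - 0.9700 * 0.99542898 * 0.92548118 = 0.0556


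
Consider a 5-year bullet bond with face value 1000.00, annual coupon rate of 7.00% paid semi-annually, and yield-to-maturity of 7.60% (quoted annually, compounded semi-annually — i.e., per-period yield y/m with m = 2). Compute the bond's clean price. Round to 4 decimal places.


Coupon per period c = face * coupon_rate / m = 35.000000
Periods per year m = 2; per-period yield y/m = 0.038000
Number of cashflows N = 10
Cashflows (t years, CF_t, discount factor 1/(1+y/m)^(m*t), PV):
  t = 0.5000: CF_t = 35.000000, DF = 0.963391, PV = 33.718690
  t = 1.0000: CF_t = 35.000000, DF = 0.928122, PV = 32.484287
  t = 1.5000: CF_t = 35.000000, DF = 0.894145, PV = 31.295074
  t = 2.0000: CF_t = 35.000000, DF = 0.861411, PV = 30.149397
  t = 2.5000: CF_t = 35.000000, DF = 0.829876, PV = 29.045662
  t = 3.0000: CF_t = 35.000000, DF = 0.799495, PV = 27.982333
  t = 3.5000: CF_t = 35.000000, DF = 0.770227, PV = 26.957932
  t = 4.0000: CF_t = 35.000000, DF = 0.742030, PV = 25.971033
  t = 4.5000: CF_t = 35.000000, DF = 0.714865, PV = 25.020263
  t = 5.0000: CF_t = 1035.000000, DF = 0.688694, PV = 712.798562
Price P = sum_t PV_t = 975.423231

Answer: Price = 975.4232


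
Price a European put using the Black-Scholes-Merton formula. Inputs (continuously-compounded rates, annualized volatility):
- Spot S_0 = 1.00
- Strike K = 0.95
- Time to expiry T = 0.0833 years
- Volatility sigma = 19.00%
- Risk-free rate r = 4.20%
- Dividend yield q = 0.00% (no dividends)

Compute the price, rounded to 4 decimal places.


d1 = (ln(S/K) + (r - q + 0.5*sigma^2) * T) / (sigma * sqrt(T)) = 1.02659056
d2 = d1 - sigma * sqrt(T) = 0.97175325
exp(-rT) = 0.99650751; exp(-qT) = 1.00000000
P = K * exp(-rT) * N(-d2) - S_0 * exp(-qT) * N(-d1)
N(-d1) = 0.15230665; N(-d2) = 0.16558666
P = 0.9500 * 0.99650751 * 0.16558666 - 1.0000 * 1.00000000 * 0.15230665 = 0.0045

Answer: Price = 0.0045


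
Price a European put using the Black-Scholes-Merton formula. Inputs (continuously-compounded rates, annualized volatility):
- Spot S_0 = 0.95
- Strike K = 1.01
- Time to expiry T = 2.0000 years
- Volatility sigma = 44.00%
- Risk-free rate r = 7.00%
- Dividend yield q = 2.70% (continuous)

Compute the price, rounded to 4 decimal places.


Answer: Price = 0.2064

Derivation:
d1 = (ln(S/K) + (r - q + 0.5*sigma^2) * T) / (sigma * sqrt(T)) = 0.35091198
d2 = d1 - sigma * sqrt(T) = -0.27134198
exp(-rT) = 0.86935824; exp(-qT) = 0.94743211
P = K * exp(-rT) * N(-d2) - S_0 * exp(-qT) * N(-d1)
N(-d1) = 0.36282719; N(-d2) = 0.60693599
P = 1.0100 * 0.86935824 * 0.60693599 - 0.9500 * 0.94743211 * 0.36282719 = 0.2064


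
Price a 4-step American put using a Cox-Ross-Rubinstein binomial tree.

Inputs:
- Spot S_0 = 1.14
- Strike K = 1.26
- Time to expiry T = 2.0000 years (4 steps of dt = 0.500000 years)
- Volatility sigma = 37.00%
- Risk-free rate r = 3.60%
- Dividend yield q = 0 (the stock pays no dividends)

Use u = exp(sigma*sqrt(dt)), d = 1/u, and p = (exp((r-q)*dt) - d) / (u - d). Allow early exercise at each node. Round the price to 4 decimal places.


dt = T/N = 0.500000
u = exp(sigma*sqrt(dt)) = 1.299045; d = 1/u = 0.769796
p = (exp((r-q)*dt) - d) / (u - d) = 0.469282
Discount per step: exp(-r*dt) = 0.982161
Stock lattice S(k, i) with i counting down-moves:
  k=0: S(0,0) = 1.1400
  k=1: S(1,0) = 1.4809; S(1,1) = 0.8776
  k=2: S(2,0) = 1.9238; S(2,1) = 1.1400; S(2,2) = 0.6755
  k=3: S(3,0) = 2.4991; S(3,1) = 1.4809; S(3,2) = 0.8776; S(3,3) = 0.5200
  k=4: S(4,0) = 3.2464; S(4,1) = 1.9238; S(4,2) = 1.1400; S(4,3) = 0.6755; S(4,4) = 0.4003
Terminal payoffs V(N, i) = max(K - S_T, 0):
  V(4,0) = 0.000000; V(4,1) = 0.000000; V(4,2) = 0.120000; V(4,3) = 0.584452; V(4,4) = 0.859679
Backward induction: V(k, i) = exp(-r*dt) * [p * V(k+1, i) + (1-p) * V(k+1, i+1)]; then take max(V_cont, immediate exercise) for American.
  V(3,0) = exp(-r*dt) * [p*0.000000 + (1-p)*0.000000] = 0.000000; exercise = 0.000000; V(3,0) = max -> 0.000000
  V(3,1) = exp(-r*dt) * [p*0.000000 + (1-p)*0.120000] = 0.062550; exercise = 0.000000; V(3,1) = max -> 0.062550
  V(3,2) = exp(-r*dt) * [p*0.120000 + (1-p)*0.584452] = 0.359955; exercise = 0.382432; V(3,2) = max -> 0.382432
  V(3,3) = exp(-r*dt) * [p*0.584452 + (1-p)*0.859679] = 0.717488; exercise = 0.739966; V(3,3) = max -> 0.739966
  V(2,0) = exp(-r*dt) * [p*0.000000 + (1-p)*0.062550] = 0.032604; exercise = 0.000000; V(2,0) = max -> 0.032604
  V(2,1) = exp(-r*dt) * [p*0.062550 + (1-p)*0.382432] = 0.228173; exercise = 0.120000; V(2,1) = max -> 0.228173
  V(2,2) = exp(-r*dt) * [p*0.382432 + (1-p)*0.739966] = 0.561975; exercise = 0.584452; V(2,2) = max -> 0.584452
  V(1,0) = exp(-r*dt) * [p*0.032604 + (1-p)*0.228173] = 0.133963; exercise = 0.000000; V(1,0) = max -> 0.133963
  V(1,1) = exp(-r*dt) * [p*0.228173 + (1-p)*0.584452] = 0.409813; exercise = 0.382432; V(1,1) = max -> 0.409813
  V(0,0) = exp(-r*dt) * [p*0.133963 + (1-p)*0.409813] = 0.275361; exercise = 0.120000; V(0,0) = max -> 0.275361

Answer: Price = V(0,0) = 0.2754


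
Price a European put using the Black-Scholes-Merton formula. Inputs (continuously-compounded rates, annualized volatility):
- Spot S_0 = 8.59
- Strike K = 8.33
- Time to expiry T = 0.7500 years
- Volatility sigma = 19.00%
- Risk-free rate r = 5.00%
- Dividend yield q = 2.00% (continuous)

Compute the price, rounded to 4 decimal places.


d1 = (ln(S/K) + (r - q + 0.5*sigma^2) * T) / (sigma * sqrt(T)) = 0.40580297
d2 = d1 - sigma * sqrt(T) = 0.24125815
exp(-rT) = 0.96319442; exp(-qT) = 0.98511194
P = K * exp(-rT) * N(-d2) - S_0 * exp(-qT) * N(-d1)
N(-d1) = 0.34244369; N(-d2) = 0.40467752
P = 8.3300 * 0.96319442 * 0.40467752 - 8.5900 * 0.98511194 * 0.34244369 = 0.3491

Answer: Price = 0.3491


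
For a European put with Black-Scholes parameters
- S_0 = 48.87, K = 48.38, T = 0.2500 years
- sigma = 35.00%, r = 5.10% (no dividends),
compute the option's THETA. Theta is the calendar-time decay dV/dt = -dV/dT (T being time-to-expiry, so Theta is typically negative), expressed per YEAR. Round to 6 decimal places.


Answer: Theta = -5.487220

Derivation:
d1 = 0.2179411777; d2 = 0.0429411777
phi(d1) = 0.3895793500; exp(-qT) = 1.0000000000; exp(-rT) = 0.9873309369
Theta = -S*exp(-qT)*phi(d1)*sigma/(2*sqrt(T)) + r*K*exp(-rT)*N(-d2) - q*S*exp(-qT)*N(-d1)
N(-d1) = 0.4137374715; N(-d2) = 0.4828742120; sqrt(T) = 0.5000000000
Term 1 = -48.8700 * 1.0000000000 * 0.3895793500 * 0.3500 / (2 * 0.5000000000) = -6.6635599921
Term 2 = 0.0510 * 48.3800 * 0.9873309369 * 0.4828742120 = 1.1763398185
Term 3 = 0 (no dividend yield, q = 0)
Theta = -6.6635599921 + (1.1763398185) + (0.0000000000) = -5.487220


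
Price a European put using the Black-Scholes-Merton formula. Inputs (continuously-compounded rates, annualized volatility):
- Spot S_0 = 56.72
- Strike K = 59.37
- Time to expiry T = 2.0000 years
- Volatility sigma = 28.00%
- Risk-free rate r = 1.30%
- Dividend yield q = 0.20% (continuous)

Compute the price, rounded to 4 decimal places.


Answer: Price = 9.6648

Derivation:
d1 = (ln(S/K) + (r - q + 0.5*sigma^2) * T) / (sigma * sqrt(T)) = 0.13823391
d2 = d1 - sigma * sqrt(T) = -0.25774589
exp(-rT) = 0.97433509; exp(-qT) = 0.99600799
P = K * exp(-rT) * N(-d2) - S_0 * exp(-qT) * N(-d1)
N(-d1) = 0.44502778; N(-d2) = 0.60169849
P = 59.3700 * 0.97433509 * 0.60169849 - 56.7200 * 0.99600799 * 0.44502778 = 9.6648


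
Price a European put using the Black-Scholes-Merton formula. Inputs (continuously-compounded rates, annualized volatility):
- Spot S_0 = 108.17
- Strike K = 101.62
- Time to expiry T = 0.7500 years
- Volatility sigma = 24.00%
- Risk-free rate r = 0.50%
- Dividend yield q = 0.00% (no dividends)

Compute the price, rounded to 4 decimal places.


Answer: Price = 5.6355

Derivation:
d1 = (ln(S/K) + (r - q + 0.5*sigma^2) * T) / (sigma * sqrt(T)) = 0.42249385
d2 = d1 - sigma * sqrt(T) = 0.21464775
exp(-rT) = 0.99625702; exp(-qT) = 1.00000000
P = K * exp(-rT) * N(-d2) - S_0 * exp(-qT) * N(-d1)
N(-d1) = 0.33633229; N(-d2) = 0.41502098
P = 101.6200 * 0.99625702 * 0.41502098 - 108.1700 * 1.00000000 * 0.33633229 = 5.6355


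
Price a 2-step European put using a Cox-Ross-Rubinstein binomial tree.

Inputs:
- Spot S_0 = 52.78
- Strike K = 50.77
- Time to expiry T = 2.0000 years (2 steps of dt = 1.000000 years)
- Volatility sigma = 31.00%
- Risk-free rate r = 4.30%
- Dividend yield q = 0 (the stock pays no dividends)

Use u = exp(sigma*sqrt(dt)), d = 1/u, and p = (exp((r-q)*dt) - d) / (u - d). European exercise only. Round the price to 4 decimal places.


dt = T/N = 1.000000
u = exp(sigma*sqrt(dt)) = 1.363425; d = 1/u = 0.733447
p = (exp((r-q)*dt) - d) / (u - d) = 0.492860
Discount per step: exp(-r*dt) = 0.957911
Stock lattice S(k, i) with i counting down-moves:
  k=0: S(0,0) = 52.7800
  k=1: S(1,0) = 71.9616; S(1,1) = 38.7113
  k=2: S(2,0) = 98.1142; S(2,1) = 52.7800; S(2,2) = 28.3927
Terminal payoffs V(N, i) = max(K - S_T, 0):
  V(2,0) = 0.000000; V(2,1) = 0.000000; V(2,2) = 22.377293
Backward induction: V(k, i) = exp(-r*dt) * [p * V(k+1, i) + (1-p) * V(k+1, i+1)].
  V(1,0) = exp(-r*dt) * [p*0.000000 + (1-p)*0.000000] = 0.000000
  V(1,1) = exp(-r*dt) * [p*0.000000 + (1-p)*22.377293] = 10.870784
  V(0,0) = exp(-r*dt) * [p*0.000000 + (1-p)*10.870784] = 5.280976

Answer: Price = V(0,0) = 5.2810


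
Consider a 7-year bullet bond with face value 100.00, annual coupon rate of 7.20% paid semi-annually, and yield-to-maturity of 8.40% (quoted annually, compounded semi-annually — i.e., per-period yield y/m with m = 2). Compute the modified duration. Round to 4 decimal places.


Answer: Modified duration = 5.3415

Derivation:
Coupon per period c = face * coupon_rate / m = 3.600000
Periods per year m = 2; per-period yield y/m = 0.042000
Number of cashflows N = 14
Cashflows (t years, CF_t, discount factor 1/(1+y/m)^(m*t), PV):
  t = 0.5000: CF_t = 3.600000, DF = 0.959693, PV = 3.454894
  t = 1.0000: CF_t = 3.600000, DF = 0.921010, PV = 3.315638
  t = 1.5000: CF_t = 3.600000, DF = 0.883887, PV = 3.181994
  t = 2.0000: CF_t = 3.600000, DF = 0.848260, PV = 3.053737
  t = 2.5000: CF_t = 3.600000, DF = 0.814069, PV = 2.930650
  t = 3.0000: CF_t = 3.600000, DF = 0.781257, PV = 2.812524
  t = 3.5000: CF_t = 3.600000, DF = 0.749766, PV = 2.699159
  t = 4.0000: CF_t = 3.600000, DF = 0.719545, PV = 2.590364
  t = 4.5000: CF_t = 3.600000, DF = 0.690543, PV = 2.485954
  t = 5.0000: CF_t = 3.600000, DF = 0.662709, PV = 2.385752
  t = 5.5000: CF_t = 3.600000, DF = 0.635997, PV = 2.289589
  t = 6.0000: CF_t = 3.600000, DF = 0.610362, PV = 2.197303
  t = 6.5000: CF_t = 3.600000, DF = 0.585760, PV = 2.108736
  t = 7.0000: CF_t = 103.600000, DF = 0.562150, PV = 58.238702
Price P = sum_t PV_t = 93.744995
First compute Macaulay numerator sum_t t * PV_t:
  t * PV_t at t = 0.5000: 1.727447
  t * PV_t at t = 1.0000: 3.315638
  t * PV_t at t = 1.5000: 4.772991
  t * PV_t at t = 2.0000: 6.107474
  t * PV_t at t = 2.5000: 7.326624
  t * PV_t at t = 3.0000: 8.437571
  t * PV_t at t = 3.5000: 9.447056
  t * PV_t at t = 4.0000: 10.361455
  t * PV_t at t = 4.5000: 11.186792
  t * PV_t at t = 5.0000: 11.928760
  t * PV_t at t = 5.5000: 12.592741
  t * PV_t at t = 6.0000: 13.183816
  t * PV_t at t = 6.5000: 13.706782
  t * PV_t at t = 7.0000: 407.670917
Macaulay duration D = 521.766064 / 93.744995 = 5.565802
Modified duration = D / (1 + y/m) = 5.565802 / (1 + 0.042000) = 5.341460


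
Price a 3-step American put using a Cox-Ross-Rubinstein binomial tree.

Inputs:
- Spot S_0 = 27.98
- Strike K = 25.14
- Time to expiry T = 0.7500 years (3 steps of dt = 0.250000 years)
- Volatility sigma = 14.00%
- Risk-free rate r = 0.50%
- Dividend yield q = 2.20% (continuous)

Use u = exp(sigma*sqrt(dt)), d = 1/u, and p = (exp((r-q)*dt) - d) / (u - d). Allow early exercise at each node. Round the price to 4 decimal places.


dt = T/N = 0.250000
u = exp(sigma*sqrt(dt)) = 1.072508; d = 1/u = 0.932394
p = (exp((r-q)*dt) - d) / (u - d) = 0.452239
Discount per step: exp(-r*dt) = 0.998751
Stock lattice S(k, i) with i counting down-moves:
  k=0: S(0,0) = 27.9800
  k=1: S(1,0) = 30.0088; S(1,1) = 26.0884
  k=2: S(2,0) = 32.1847; S(2,1) = 27.9800; S(2,2) = 24.3246
  k=3: S(3,0) = 34.5183; S(3,1) = 30.0088; S(3,2) = 26.0884; S(3,3) = 22.6801
Terminal payoffs V(N, i) = max(K - S_T, 0):
  V(3,0) = 0.000000; V(3,1) = 0.000000; V(3,2) = 0.000000; V(3,3) = 2.459853
Backward induction: V(k, i) = exp(-r*dt) * [p * V(k+1, i) + (1-p) * V(k+1, i+1)]; then take max(V_cont, immediate exercise) for American.
  V(2,0) = exp(-r*dt) * [p*0.000000 + (1-p)*0.000000] = 0.000000; exercise = 0.000000; V(2,0) = max -> 0.000000
  V(2,1) = exp(-r*dt) * [p*0.000000 + (1-p)*0.000000] = 0.000000; exercise = 0.000000; V(2,1) = max -> 0.000000
  V(2,2) = exp(-r*dt) * [p*0.000000 + (1-p)*2.459853] = 1.345728; exercise = 0.815357; V(2,2) = max -> 1.345728
  V(1,0) = exp(-r*dt) * [p*0.000000 + (1-p)*0.000000] = 0.000000; exercise = 0.000000; V(1,0) = max -> 0.000000
  V(1,1) = exp(-r*dt) * [p*0.000000 + (1-p)*1.345728] = 0.736216; exercise = 0.000000; V(1,1) = max -> 0.736216
  V(0,0) = exp(-r*dt) * [p*0.000000 + (1-p)*0.736216] = 0.402767; exercise = 0.000000; V(0,0) = max -> 0.402767

Answer: Price = V(0,0) = 0.4028


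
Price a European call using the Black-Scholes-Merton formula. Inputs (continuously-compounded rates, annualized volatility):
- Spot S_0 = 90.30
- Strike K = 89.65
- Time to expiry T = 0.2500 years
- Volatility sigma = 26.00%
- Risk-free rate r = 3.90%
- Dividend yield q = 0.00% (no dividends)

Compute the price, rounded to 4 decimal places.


Answer: Price = 5.4399

Derivation:
d1 = (ln(S/K) + (r - q + 0.5*sigma^2) * T) / (sigma * sqrt(T)) = 0.19557123
d2 = d1 - sigma * sqrt(T) = 0.06557123
exp(-rT) = 0.99029738; exp(-qT) = 1.00000000
C = S_0 * exp(-qT) * N(d1) - K * exp(-rT) * N(d2)
N(d1) = 0.57752711; N(d2) = 0.52614040
C = 90.3000 * 1.00000000 * 0.57752711 - 89.6500 * 0.99029738 * 0.52614040 = 5.4399


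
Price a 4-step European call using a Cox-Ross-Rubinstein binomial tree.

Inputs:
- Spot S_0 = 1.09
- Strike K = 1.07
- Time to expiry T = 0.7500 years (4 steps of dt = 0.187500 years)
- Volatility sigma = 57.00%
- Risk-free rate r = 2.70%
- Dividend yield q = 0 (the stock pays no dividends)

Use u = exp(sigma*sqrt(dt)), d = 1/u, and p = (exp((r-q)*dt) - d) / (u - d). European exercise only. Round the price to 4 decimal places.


Answer: Price = V(0,0) = 0.2207

Derivation:
dt = T/N = 0.187500
u = exp(sigma*sqrt(dt)) = 1.279945; d = 1/u = 0.781283
p = (exp((r-q)*dt) - d) / (u - d) = 0.448785
Discount per step: exp(-r*dt) = 0.994950
Stock lattice S(k, i) with i counting down-moves:
  k=0: S(0,0) = 1.0900
  k=1: S(1,0) = 1.3951; S(1,1) = 0.8516
  k=2: S(2,0) = 1.7857; S(2,1) = 1.0900; S(2,2) = 0.6653
  k=3: S(3,0) = 2.2856; S(3,1) = 1.3951; S(3,2) = 0.8516; S(3,3) = 0.5198
  k=4: S(4,0) = 2.9254; S(4,1) = 1.7857; S(4,2) = 1.0900; S(4,3) = 0.6653; S(4,4) = 0.4061
Terminal payoffs V(N, i) = max(S_T - K, 0):
  V(4,0) = 1.855445; V(4,1) = 0.715703; V(4,2) = 0.020000; V(4,3) = 0.000000; V(4,4) = 0.000000
Backward induction: V(k, i) = exp(-r*dt) * [p * V(k+1, i) + (1-p) * V(k+1, i+1)].
  V(3,0) = exp(-r*dt) * [p*1.855445 + (1-p)*0.715703] = 1.221005
  V(3,1) = exp(-r*dt) * [p*0.715703 + (1-p)*0.020000] = 0.330543
  V(3,2) = exp(-r*dt) * [p*0.020000 + (1-p)*0.000000] = 0.008930
  V(3,3) = exp(-r*dt) * [p*0.000000 + (1-p)*0.000000] = 0.000000
  V(2,0) = exp(-r*dt) * [p*1.221005 + (1-p)*0.330543] = 0.726482
  V(2,1) = exp(-r*dt) * [p*0.330543 + (1-p)*0.008930] = 0.152492
  V(2,2) = exp(-r*dt) * [p*0.008930 + (1-p)*0.000000] = 0.003988
  V(1,0) = exp(-r*dt) * [p*0.726482 + (1-p)*0.152492] = 0.408019
  V(1,1) = exp(-r*dt) * [p*0.152492 + (1-p)*0.003988] = 0.070277
  V(0,0) = exp(-r*dt) * [p*0.408019 + (1-p)*0.070277] = 0.220730


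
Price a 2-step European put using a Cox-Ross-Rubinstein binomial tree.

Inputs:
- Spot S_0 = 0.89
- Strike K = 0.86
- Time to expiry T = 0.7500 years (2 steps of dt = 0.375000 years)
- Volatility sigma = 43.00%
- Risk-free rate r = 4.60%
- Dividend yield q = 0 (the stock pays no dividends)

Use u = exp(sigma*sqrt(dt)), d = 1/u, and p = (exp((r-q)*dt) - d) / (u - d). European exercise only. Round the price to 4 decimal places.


Answer: Price = V(0,0) = 0.0917

Derivation:
dt = T/N = 0.375000
u = exp(sigma*sqrt(dt)) = 1.301243; d = 1/u = 0.768496
p = (exp((r-q)*dt) - d) / (u - d) = 0.467208
Discount per step: exp(-r*dt) = 0.982898
Stock lattice S(k, i) with i counting down-moves:
  k=0: S(0,0) = 0.8900
  k=1: S(1,0) = 1.1581; S(1,1) = 0.6840
  k=2: S(2,0) = 1.5070; S(2,1) = 0.8900; S(2,2) = 0.5256
Terminal payoffs V(N, i) = max(K - S_T, 0):
  V(2,0) = 0.000000; V(2,1) = 0.000000; V(2,2) = 0.334379
Backward induction: V(k, i) = exp(-r*dt) * [p * V(k+1, i) + (1-p) * V(k+1, i+1)].
  V(1,0) = exp(-r*dt) * [p*0.000000 + (1-p)*0.000000] = 0.000000
  V(1,1) = exp(-r*dt) * [p*0.000000 + (1-p)*0.334379] = 0.175107
  V(0,0) = exp(-r*dt) * [p*0.000000 + (1-p)*0.175107] = 0.091700


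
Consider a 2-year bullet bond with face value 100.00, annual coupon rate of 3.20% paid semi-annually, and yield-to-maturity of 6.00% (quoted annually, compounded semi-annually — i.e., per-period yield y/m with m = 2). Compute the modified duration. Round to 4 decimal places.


Answer: Modified duration = 1.8949

Derivation:
Coupon per period c = face * coupon_rate / m = 1.600000
Periods per year m = 2; per-period yield y/m = 0.030000
Number of cashflows N = 4
Cashflows (t years, CF_t, discount factor 1/(1+y/m)^(m*t), PV):
  t = 0.5000: CF_t = 1.600000, DF = 0.970874, PV = 1.553398
  t = 1.0000: CF_t = 1.600000, DF = 0.942596, PV = 1.508153
  t = 1.5000: CF_t = 1.600000, DF = 0.915142, PV = 1.464227
  t = 2.0000: CF_t = 101.600000, DF = 0.888487, PV = 90.270284
Price P = sum_t PV_t = 94.796062
First compute Macaulay numerator sum_t t * PV_t:
  t * PV_t at t = 0.5000: 0.776699
  t * PV_t at t = 1.0000: 1.508153
  t * PV_t at t = 1.5000: 2.196340
  t * PV_t at t = 2.0000: 180.540568
Macaulay duration D = 185.021761 / 94.796062 = 1.951787
Modified duration = D / (1 + y/m) = 1.951787 / (1 + 0.030000) = 1.894939


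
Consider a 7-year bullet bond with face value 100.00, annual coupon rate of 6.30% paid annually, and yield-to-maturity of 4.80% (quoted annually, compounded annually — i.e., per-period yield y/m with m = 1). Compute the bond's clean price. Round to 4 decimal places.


Answer: Price = 108.7428

Derivation:
Coupon per period c = face * coupon_rate / m = 6.300000
Periods per year m = 1; per-period yield y/m = 0.048000
Number of cashflows N = 7
Cashflows (t years, CF_t, discount factor 1/(1+y/m)^(m*t), PV):
  t = 1.0000: CF_t = 6.300000, DF = 0.954198, PV = 6.011450
  t = 2.0000: CF_t = 6.300000, DF = 0.910495, PV = 5.736117
  t = 3.0000: CF_t = 6.300000, DF = 0.868793, PV = 5.473394
  t = 4.0000: CF_t = 6.300000, DF = 0.829001, PV = 5.222704
  t = 5.0000: CF_t = 6.300000, DF = 0.791031, PV = 4.983496
  t = 6.0000: CF_t = 6.300000, DF = 0.754801, PV = 4.755245
  t = 7.0000: CF_t = 106.300000, DF = 0.720230, PV = 76.560416
Price P = sum_t PV_t = 108.742822


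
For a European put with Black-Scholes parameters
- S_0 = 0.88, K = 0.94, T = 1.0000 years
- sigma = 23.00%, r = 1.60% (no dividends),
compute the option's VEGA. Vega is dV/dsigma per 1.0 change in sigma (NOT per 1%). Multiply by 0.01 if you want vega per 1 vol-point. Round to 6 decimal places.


d1 = -0.1022085556; d2 = -0.3322085556
phi(d1) = 0.3968639201; exp(-qT) = 1.0000000000; exp(-rT) = 0.9841273201
Vega = S * exp(-qT) * phi(d1) * sqrt(T) = 0.8800 * 1.0000000000 * 0.3968639201 * 1.0000000000 = 0.349240

Answer: Vega = 0.349240


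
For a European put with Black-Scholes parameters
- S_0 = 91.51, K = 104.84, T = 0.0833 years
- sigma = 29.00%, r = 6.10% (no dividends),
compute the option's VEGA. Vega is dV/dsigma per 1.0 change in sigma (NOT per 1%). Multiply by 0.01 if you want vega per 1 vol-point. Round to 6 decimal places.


d1 = -1.5221566596; d2 = -1.6058557038
phi(d1) = 0.1252530759; exp(-qT) = 1.0000000000; exp(-rT) = 0.9949315880
Vega = S * exp(-qT) * phi(d1) * sqrt(T) = 91.5100 * 1.0000000000 * 0.1252530759 * 0.2886173938 = 3.308106

Answer: Vega = 3.308106


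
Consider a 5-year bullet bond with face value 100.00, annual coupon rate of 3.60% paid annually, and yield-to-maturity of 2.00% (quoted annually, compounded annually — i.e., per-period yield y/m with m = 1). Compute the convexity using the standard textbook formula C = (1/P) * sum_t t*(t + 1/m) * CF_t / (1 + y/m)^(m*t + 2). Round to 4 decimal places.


Answer: Convexity = 26.3666

Derivation:
Coupon per period c = face * coupon_rate / m = 3.600000
Periods per year m = 1; per-period yield y/m = 0.020000
Number of cashflows N = 5
Cashflows (t years, CF_t, discount factor 1/(1+y/m)^(m*t), PV):
  t = 1.0000: CF_t = 3.600000, DF = 0.980392, PV = 3.529412
  t = 2.0000: CF_t = 3.600000, DF = 0.961169, PV = 3.460208
  t = 3.0000: CF_t = 3.600000, DF = 0.942322, PV = 3.392360
  t = 4.0000: CF_t = 3.600000, DF = 0.923845, PV = 3.325844
  t = 5.0000: CF_t = 103.600000, DF = 0.905731, PV = 93.833712
Price P = sum_t PV_t = 107.541535
Convexity numerator sum_t t*(t + 1/m) * CF_t / (1+y/m)^(m*t + 2):
  t = 1.0000: term = 6.784721
  t = 2.0000: term = 19.955061
  t = 3.0000: term = 39.127571
  t = 4.0000: term = 63.933940
  t = 5.0000: term = 2705.701035
Convexity = (1/P) * sum = 2835.502328 / 107.541535 = 26.366578


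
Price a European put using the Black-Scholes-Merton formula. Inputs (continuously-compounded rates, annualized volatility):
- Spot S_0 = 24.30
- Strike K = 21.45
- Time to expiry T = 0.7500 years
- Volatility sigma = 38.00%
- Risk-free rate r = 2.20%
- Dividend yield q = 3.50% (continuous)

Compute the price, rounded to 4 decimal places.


Answer: Price = 1.8149

Derivation:
d1 = (ln(S/K) + (r - q + 0.5*sigma^2) * T) / (sigma * sqrt(T)) = 0.51399885
d2 = d1 - sigma * sqrt(T) = 0.18490920
exp(-rT) = 0.98363538; exp(-qT) = 0.97409154
P = K * exp(-rT) * N(-d2) - S_0 * exp(-qT) * N(-d1)
N(-d1) = 0.30362640; N(-d2) = 0.42665013
P = 21.4500 * 0.98363538 * 0.42665013 - 24.3000 * 0.97409154 * 0.30362640 = 1.8149


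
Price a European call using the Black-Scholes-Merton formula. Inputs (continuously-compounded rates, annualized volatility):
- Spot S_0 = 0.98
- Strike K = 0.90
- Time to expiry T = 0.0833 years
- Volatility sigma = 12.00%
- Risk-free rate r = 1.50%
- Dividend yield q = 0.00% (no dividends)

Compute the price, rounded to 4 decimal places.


d1 = (ln(S/K) + (r - q + 0.5*sigma^2) * T) / (sigma * sqrt(T)) = 2.51218020
d2 = d1 - sigma * sqrt(T) = 2.47754612
exp(-rT) = 0.99875128; exp(-qT) = 1.00000000
C = S_0 * exp(-qT) * N(d1) - K * exp(-rT) * N(d2)
N(d1) = 0.99400061; N(d2) = 0.99338553
C = 0.9800 * 1.00000000 * 0.99400061 - 0.9000 * 0.99875128 * 0.99338553 = 0.0812

Answer: Price = 0.0812


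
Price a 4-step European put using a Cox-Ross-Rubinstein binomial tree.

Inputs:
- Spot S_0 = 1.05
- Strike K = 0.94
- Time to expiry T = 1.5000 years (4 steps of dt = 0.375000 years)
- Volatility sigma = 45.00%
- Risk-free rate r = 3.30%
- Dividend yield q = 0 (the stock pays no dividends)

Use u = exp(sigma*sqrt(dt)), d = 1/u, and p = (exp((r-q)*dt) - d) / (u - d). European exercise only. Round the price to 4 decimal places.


dt = T/N = 0.375000
u = exp(sigma*sqrt(dt)) = 1.317278; d = 1/u = 0.759141
p = (exp((r-q)*dt) - d) / (u - d) = 0.453851
Discount per step: exp(-r*dt) = 0.987701
Stock lattice S(k, i) with i counting down-moves:
  k=0: S(0,0) = 1.0500
  k=1: S(1,0) = 1.3831; S(1,1) = 0.7971
  k=2: S(2,0) = 1.8220; S(2,1) = 1.0500; S(2,2) = 0.6051
  k=3: S(3,0) = 2.4001; S(3,1) = 1.3831; S(3,2) = 0.7971; S(3,3) = 0.4594
  k=4: S(4,0) = 3.1615; S(4,1) = 1.8220; S(4,2) = 1.0500; S(4,3) = 0.6051; S(4,4) = 0.3487
Terminal payoffs V(N, i) = max(K - S_T, 0):
  V(4,0) = 0.000000; V(4,1) = 0.000000; V(4,2) = 0.000000; V(4,3) = 0.334890; V(4,4) = 0.591278
Backward induction: V(k, i) = exp(-r*dt) * [p * V(k+1, i) + (1-p) * V(k+1, i+1)].
  V(3,0) = exp(-r*dt) * [p*0.000000 + (1-p)*0.000000] = 0.000000
  V(3,1) = exp(-r*dt) * [p*0.000000 + (1-p)*0.000000] = 0.000000
  V(3,2) = exp(-r*dt) * [p*0.000000 + (1-p)*0.334890] = 0.180651
  V(3,3) = exp(-r*dt) * [p*0.334890 + (1-p)*0.591278] = 0.469075
  V(2,0) = exp(-r*dt) * [p*0.000000 + (1-p)*0.000000] = 0.000000
  V(2,1) = exp(-r*dt) * [p*0.000000 + (1-p)*0.180651] = 0.097449
  V(2,2) = exp(-r*dt) * [p*0.180651 + (1-p)*0.469075] = 0.334014
  V(1,0) = exp(-r*dt) * [p*0.000000 + (1-p)*0.097449] = 0.052567
  V(1,1) = exp(-r*dt) * [p*0.097449 + (1-p)*0.334014] = 0.223862
  V(0,0) = exp(-r*dt) * [p*0.052567 + (1-p)*0.223862] = 0.144322

Answer: Price = V(0,0) = 0.1443


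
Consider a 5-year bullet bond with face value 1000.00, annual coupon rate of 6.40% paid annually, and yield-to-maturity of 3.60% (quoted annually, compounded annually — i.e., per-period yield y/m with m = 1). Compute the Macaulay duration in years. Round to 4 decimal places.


Answer: Macaulay duration = 4.4701 years

Derivation:
Coupon per period c = face * coupon_rate / m = 64.000000
Periods per year m = 1; per-period yield y/m = 0.036000
Number of cashflows N = 5
Cashflows (t years, CF_t, discount factor 1/(1+y/m)^(m*t), PV):
  t = 1.0000: CF_t = 64.000000, DF = 0.965251, PV = 61.776062
  t = 2.0000: CF_t = 64.000000, DF = 0.931709, PV = 59.629403
  t = 3.0000: CF_t = 64.000000, DF = 0.899333, PV = 57.557339
  t = 4.0000: CF_t = 64.000000, DF = 0.868082, PV = 55.557277
  t = 5.0000: CF_t = 1064.000000, DF = 0.837917, PV = 891.544142
Price P = sum_t PV_t = 1126.064223
Macaulay numerator sum_t t * PV_t:
  t * PV_t at t = 1.0000: 61.776062
  t * PV_t at t = 2.0000: 119.258807
  t * PV_t at t = 3.0000: 172.672017
  t * PV_t at t = 4.0000: 222.229108
  t * PV_t at t = 5.0000: 4457.720711
Macaulay duration D = (sum_t t * PV_t) / P = 5033.656705 / 1126.064223 = 4.470133


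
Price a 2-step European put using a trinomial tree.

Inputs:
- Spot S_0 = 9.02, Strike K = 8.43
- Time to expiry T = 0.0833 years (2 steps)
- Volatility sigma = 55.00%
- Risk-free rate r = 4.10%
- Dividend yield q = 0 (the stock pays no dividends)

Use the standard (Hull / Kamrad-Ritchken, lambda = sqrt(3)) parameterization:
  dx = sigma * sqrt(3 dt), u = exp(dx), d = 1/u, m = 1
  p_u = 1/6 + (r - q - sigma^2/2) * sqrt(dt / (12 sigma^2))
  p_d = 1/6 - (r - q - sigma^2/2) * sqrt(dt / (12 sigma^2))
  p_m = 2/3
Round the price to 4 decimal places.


dt = T/N = 0.041650; dx = sigma*sqrt(3*dt) = 0.194415
u = exp(dx) = 1.214601; d = 1/u = 0.823316
p_u = 0.154857, p_m = 0.666667, p_d = 0.178476
Discount per step: exp(-r*dt) = 0.998294
Stock lattice S(k, j) with j the centered position index:
  k=0: S(0,+0) = 9.0200
  k=1: S(1,-1) = 7.4263; S(1,+0) = 9.0200; S(1,+1) = 10.9557
  k=2: S(2,-2) = 6.1142; S(2,-1) = 7.4263; S(2,+0) = 9.0200; S(2,+1) = 10.9557; S(2,+2) = 13.3068
Terminal payoffs V(N, j) = max(K - S_T, 0):
  V(2,-2) = 2.315803; V(2,-1) = 1.003692; V(2,+0) = 0.000000; V(2,+1) = 0.000000; V(2,+2) = 0.000000
Backward induction: V(k, j) = exp(-r*dt) * [p_u * V(k+1, j+1) + p_m * V(k+1, j) + p_d * V(k+1, j-1)]
  V(1,-1) = exp(-r*dt) * [p_u*0.000000 + p_m*1.003692 + p_d*2.315803] = 1.080597
  V(1,+0) = exp(-r*dt) * [p_u*0.000000 + p_m*0.000000 + p_d*1.003692] = 0.178829
  V(1,+1) = exp(-r*dt) * [p_u*0.000000 + p_m*0.000000 + p_d*0.000000] = 0.000000
  V(0,+0) = exp(-r*dt) * [p_u*0.000000 + p_m*0.178829 + p_d*1.080597] = 0.311548

Answer: Price = V(0,0) = 0.3115


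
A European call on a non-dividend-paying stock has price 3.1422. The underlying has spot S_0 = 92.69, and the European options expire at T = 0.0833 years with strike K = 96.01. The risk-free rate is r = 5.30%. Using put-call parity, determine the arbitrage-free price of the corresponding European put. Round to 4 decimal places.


Put-call parity: C - P = S_0 * exp(-qT) - K * exp(-rT).
S_0 * exp(-qT) = 92.6900 * 1.00000000 = 92.69000000
K * exp(-rT) = 96.0100 * 0.99559483 = 95.58705976
P = C - S*exp(-qT) + K*exp(-rT)
P = 3.1422 - 92.69000000 + 95.58705976 = 6.0393

Answer: Put price = 6.0393


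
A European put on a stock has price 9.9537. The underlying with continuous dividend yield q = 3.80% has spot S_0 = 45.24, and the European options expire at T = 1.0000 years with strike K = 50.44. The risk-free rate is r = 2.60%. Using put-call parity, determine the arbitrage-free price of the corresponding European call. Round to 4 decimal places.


Answer: Call price = 4.3614

Derivation:
Put-call parity: C - P = S_0 * exp(-qT) - K * exp(-rT).
S_0 * exp(-qT) = 45.2400 * 0.96271294 = 43.55313345
K * exp(-rT) = 50.4400 * 0.97433509 = 49.14546192
C = P + S*exp(-qT) - K*exp(-rT)
C = 9.9537 + 43.55313345 - 49.14546192 = 4.3614


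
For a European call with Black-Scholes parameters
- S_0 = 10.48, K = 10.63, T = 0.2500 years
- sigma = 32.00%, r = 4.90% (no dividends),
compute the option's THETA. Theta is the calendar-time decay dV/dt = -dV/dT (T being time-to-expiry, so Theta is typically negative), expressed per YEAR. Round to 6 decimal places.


d1 = 0.0677405409; d2 = -0.0922594591
phi(d1) = 0.3980280003; exp(-qT) = 1.0000000000; exp(-rT) = 0.9878247258
Theta = -S*exp(-qT)*phi(d1)*sigma/(2*sqrt(T)) - r*K*exp(-rT)*N(d2) + q*S*exp(-qT)*N(d1)
N(d1) = 0.5270039118; N(d2) = 0.4632459489; sqrt(T) = 0.5000000000
Term 1 = -10.4800 * 1.0000000000 * 0.3980280003 * 0.3200 / (2 * 0.5000000000) = -1.3348267018
Term 2 = -0.0490 * 10.6300 * 0.9878247258 * 0.4632459489 = -0.2383531343
Term 3 = 0 (no dividend yield, q = 0)
Theta = -1.3348267018 + (-0.2383531343) + (0.0000000000) = -1.573180

Answer: Theta = -1.573180


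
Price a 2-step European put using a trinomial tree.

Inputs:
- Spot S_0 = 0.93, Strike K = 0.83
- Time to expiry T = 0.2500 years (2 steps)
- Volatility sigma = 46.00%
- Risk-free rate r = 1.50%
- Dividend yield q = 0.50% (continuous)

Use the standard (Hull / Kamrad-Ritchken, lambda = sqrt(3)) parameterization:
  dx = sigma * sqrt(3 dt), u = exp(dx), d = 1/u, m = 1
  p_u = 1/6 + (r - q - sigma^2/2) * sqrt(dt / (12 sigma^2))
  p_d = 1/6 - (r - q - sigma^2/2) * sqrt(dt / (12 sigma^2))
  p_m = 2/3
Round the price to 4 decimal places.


Answer: Price = V(0,0) = 0.0426

Derivation:
dt = T/N = 0.125000; dx = sigma*sqrt(3*dt) = 0.281691
u = exp(dx) = 1.325370; d = 1/u = 0.754507
p_u = 0.145411, p_m = 0.666667, p_d = 0.187922
Discount per step: exp(-r*dt) = 0.998127
Stock lattice S(k, j) with j the centered position index:
  k=0: S(0,+0) = 0.9300
  k=1: S(1,-1) = 0.7017; S(1,+0) = 0.9300; S(1,+1) = 1.2326
  k=2: S(2,-2) = 0.5294; S(2,-1) = 0.7017; S(2,+0) = 0.9300; S(2,+1) = 1.2326; S(2,+2) = 1.6336
Terminal payoffs V(N, j) = max(K - S_T, 0):
  V(2,-2) = 0.300569; V(2,-1) = 0.128309; V(2,+0) = 0.000000; V(2,+1) = 0.000000; V(2,+2) = 0.000000
Backward induction: V(k, j) = exp(-r*dt) * [p_u * V(k+1, j+1) + p_m * V(k+1, j) + p_d * V(k+1, j-1)]
  V(1,-1) = exp(-r*dt) * [p_u*0.000000 + p_m*0.128309 + p_d*0.300569] = 0.141757
  V(1,+0) = exp(-r*dt) * [p_u*0.000000 + p_m*0.000000 + p_d*0.128309] = 0.024067
  V(1,+1) = exp(-r*dt) * [p_u*0.000000 + p_m*0.000000 + p_d*0.000000] = 0.000000
  V(0,+0) = exp(-r*dt) * [p_u*0.000000 + p_m*0.024067 + p_d*0.141757] = 0.042604


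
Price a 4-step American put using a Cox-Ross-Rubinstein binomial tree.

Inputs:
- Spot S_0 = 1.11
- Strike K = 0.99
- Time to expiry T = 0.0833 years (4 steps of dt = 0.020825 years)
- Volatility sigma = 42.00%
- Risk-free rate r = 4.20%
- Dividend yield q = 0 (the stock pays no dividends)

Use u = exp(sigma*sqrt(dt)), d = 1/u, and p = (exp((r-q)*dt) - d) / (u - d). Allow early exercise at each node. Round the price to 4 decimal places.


Answer: Price = V(0,0) = 0.0097

Derivation:
dt = T/N = 0.020825
u = exp(sigma*sqrt(dt)) = 1.062484; d = 1/u = 0.941191
p = (exp((r-q)*dt) - d) / (u - d) = 0.492066
Discount per step: exp(-r*dt) = 0.999126
Stock lattice S(k, i) with i counting down-moves:
  k=0: S(0,0) = 1.1100
  k=1: S(1,0) = 1.1794; S(1,1) = 1.0447
  k=2: S(2,0) = 1.2530; S(2,1) = 1.1100; S(2,2) = 0.9833
  k=3: S(3,0) = 1.3313; S(3,1) = 1.1794; S(3,2) = 1.0447; S(3,3) = 0.9255
  k=4: S(4,0) = 1.4145; S(4,1) = 1.2530; S(4,2) = 1.1100; S(4,3) = 0.9833; S(4,4) = 0.8710
Terminal payoffs V(N, i) = max(K - S_T, 0):
  V(4,0) = 0.000000; V(4,1) = 0.000000; V(4,2) = 0.000000; V(4,3) = 0.006718; V(4,4) = 0.118970
Backward induction: V(k, i) = exp(-r*dt) * [p * V(k+1, i) + (1-p) * V(k+1, i+1)]; then take max(V_cont, immediate exercise) for American.
  V(3,0) = exp(-r*dt) * [p*0.000000 + (1-p)*0.000000] = 0.000000; exercise = 0.000000; V(3,0) = max -> 0.000000
  V(3,1) = exp(-r*dt) * [p*0.000000 + (1-p)*0.000000] = 0.000000; exercise = 0.000000; V(3,1) = max -> 0.000000
  V(3,2) = exp(-r*dt) * [p*0.000000 + (1-p)*0.006718] = 0.003409; exercise = 0.000000; V(3,2) = max -> 0.003409
  V(3,3) = exp(-r*dt) * [p*0.006718 + (1-p)*0.118970] = 0.063679; exercise = 0.064544; V(3,3) = max -> 0.064544
  V(2,0) = exp(-r*dt) * [p*0.000000 + (1-p)*0.000000] = 0.000000; exercise = 0.000000; V(2,0) = max -> 0.000000
  V(2,1) = exp(-r*dt) * [p*0.000000 + (1-p)*0.003409] = 0.001730; exercise = 0.000000; V(2,1) = max -> 0.001730
  V(2,2) = exp(-r*dt) * [p*0.003409 + (1-p)*0.064544] = 0.034432; exercise = 0.006718; V(2,2) = max -> 0.034432
  V(1,0) = exp(-r*dt) * [p*0.000000 + (1-p)*0.001730] = 0.000878; exercise = 0.000000; V(1,0) = max -> 0.000878
  V(1,1) = exp(-r*dt) * [p*0.001730 + (1-p)*0.034432] = 0.018324; exercise = 0.000000; V(1,1) = max -> 0.018324
  V(0,0) = exp(-r*dt) * [p*0.000878 + (1-p)*0.018324] = 0.009731; exercise = 0.000000; V(0,0) = max -> 0.009731


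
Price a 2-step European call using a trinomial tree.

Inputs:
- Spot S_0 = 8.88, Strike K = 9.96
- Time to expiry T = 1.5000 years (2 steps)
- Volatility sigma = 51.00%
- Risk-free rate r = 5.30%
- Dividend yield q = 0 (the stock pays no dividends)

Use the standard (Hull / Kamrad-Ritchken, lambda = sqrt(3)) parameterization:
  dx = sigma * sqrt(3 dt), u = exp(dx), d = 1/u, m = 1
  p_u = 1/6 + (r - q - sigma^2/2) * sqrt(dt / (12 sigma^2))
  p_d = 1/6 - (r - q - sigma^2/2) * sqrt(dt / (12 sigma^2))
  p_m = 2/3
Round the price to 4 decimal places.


Answer: Price = V(0,0) = 1.9245

Derivation:
dt = T/N = 0.750000; dx = sigma*sqrt(3*dt) = 0.765000
u = exp(dx) = 2.148994; d = 1/u = 0.465334
p_u = 0.128897, p_m = 0.666667, p_d = 0.204436
Discount per step: exp(-r*dt) = 0.961030
Stock lattice S(k, j) with j the centered position index:
  k=0: S(0,+0) = 8.8800
  k=1: S(1,-1) = 4.1322; S(1,+0) = 8.8800; S(1,+1) = 19.0831
  k=2: S(2,-2) = 1.9228; S(2,-1) = 4.1322; S(2,+0) = 8.8800; S(2,+1) = 19.0831; S(2,+2) = 41.0094
Terminal payoffs V(N, j) = max(S_T - K, 0):
  V(2,-2) = 0.000000; V(2,-1) = 0.000000; V(2,+0) = 0.000000; V(2,+1) = 9.123070; V(2,+2) = 31.049410
Backward induction: V(k, j) = exp(-r*dt) * [p_u * V(k+1, j+1) + p_m * V(k+1, j) + p_d * V(k+1, j-1)]
  V(1,-1) = exp(-r*dt) * [p_u*0.000000 + p_m*0.000000 + p_d*0.000000] = 0.000000
  V(1,+0) = exp(-r*dt) * [p_u*9.123070 + p_m*0.000000 + p_d*0.000000] = 1.130110
  V(1,+1) = exp(-r*dt) * [p_u*31.049410 + p_m*9.123070 + p_d*0.000000] = 9.691239
  V(0,+0) = exp(-r*dt) * [p_u*9.691239 + p_m*1.130110 + p_d*0.000000] = 1.924538


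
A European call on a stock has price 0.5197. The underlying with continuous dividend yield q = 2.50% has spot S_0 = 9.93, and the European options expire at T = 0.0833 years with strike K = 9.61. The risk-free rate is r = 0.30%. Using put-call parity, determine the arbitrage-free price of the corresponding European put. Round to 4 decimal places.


Answer: Put price = 0.2180

Derivation:
Put-call parity: C - P = S_0 * exp(-qT) - K * exp(-rT).
S_0 * exp(-qT) = 9.9300 * 0.99791967 = 9.90934229
K * exp(-rT) = 9.6100 * 0.99975013 = 9.60759876
P = C - S*exp(-qT) + K*exp(-rT)
P = 0.5197 - 9.90934229 + 9.60759876 = 0.2180


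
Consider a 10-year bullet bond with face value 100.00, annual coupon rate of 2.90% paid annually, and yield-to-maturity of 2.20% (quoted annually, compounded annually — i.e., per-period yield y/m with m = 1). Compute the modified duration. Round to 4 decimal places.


Answer: Modified duration = 8.6735

Derivation:
Coupon per period c = face * coupon_rate / m = 2.900000
Periods per year m = 1; per-period yield y/m = 0.022000
Number of cashflows N = 10
Cashflows (t years, CF_t, discount factor 1/(1+y/m)^(m*t), PV):
  t = 1.0000: CF_t = 2.900000, DF = 0.978474, PV = 2.837573
  t = 2.0000: CF_t = 2.900000, DF = 0.957411, PV = 2.776491
  t = 3.0000: CF_t = 2.900000, DF = 0.936801, PV = 2.716723
  t = 4.0000: CF_t = 2.900000, DF = 0.916635, PV = 2.658241
  t = 5.0000: CF_t = 2.900000, DF = 0.896903, PV = 2.601019
  t = 6.0000: CF_t = 2.900000, DF = 0.877596, PV = 2.545028
  t = 7.0000: CF_t = 2.900000, DF = 0.858704, PV = 2.490243
  t = 8.0000: CF_t = 2.900000, DF = 0.840220, PV = 2.436637
  t = 9.0000: CF_t = 2.900000, DF = 0.822133, PV = 2.384185
  t = 10.0000: CF_t = 102.900000, DF = 0.804435, PV = 82.776378
Price P = sum_t PV_t = 106.222518
First compute Macaulay numerator sum_t t * PV_t:
  t * PV_t at t = 1.0000: 2.837573
  t * PV_t at t = 2.0000: 5.552981
  t * PV_t at t = 3.0000: 8.150168
  t * PV_t at t = 4.0000: 10.632966
  t * PV_t at t = 5.0000: 13.005095
  t * PV_t at t = 6.0000: 15.270170
  t * PV_t at t = 7.0000: 17.431701
  t * PV_t at t = 8.0000: 19.493096
  t * PV_t at t = 9.0000: 21.457664
  t * PV_t at t = 10.0000: 827.763775
Macaulay duration D = 941.595189 / 106.222518 = 8.864365
Modified duration = D / (1 + y/m) = 8.864365 / (1 + 0.022000) = 8.673547


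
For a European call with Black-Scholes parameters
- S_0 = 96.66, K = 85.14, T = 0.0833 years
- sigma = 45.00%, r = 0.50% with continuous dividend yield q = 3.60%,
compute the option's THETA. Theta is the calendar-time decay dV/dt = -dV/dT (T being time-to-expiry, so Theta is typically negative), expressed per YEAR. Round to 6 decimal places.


d1 = 1.0221493066; d2 = 0.8922714794
phi(d1) = 0.2366121123; exp(-qT) = 0.9970056919; exp(-rT) = 0.9995835867
Theta = -S*exp(-qT)*phi(d1)*sigma/(2*sqrt(T)) - r*K*exp(-rT)*N(d2) + q*S*exp(-qT)*N(d1)
N(d1) = 0.8466448802; N(d2) = 0.8138762813; sqrt(T) = 0.2886173938
Term 1 = -96.6600 * 0.9970056919 * 0.2366121123 * 0.4500 / (2 * 0.2886173938) = -17.7763019460
Term 2 = -0.0050 * 85.1400 * 0.9995835867 * 0.8138762813 = -0.3463228594
Term 3 = 0.0360 * 96.6600 * 0.9970056919 * 0.8466448802 = 2.9372993944
Theta = -17.7763019460 + (-0.3463228594) + (2.9372993944) = -15.185325

Answer: Theta = -15.185325


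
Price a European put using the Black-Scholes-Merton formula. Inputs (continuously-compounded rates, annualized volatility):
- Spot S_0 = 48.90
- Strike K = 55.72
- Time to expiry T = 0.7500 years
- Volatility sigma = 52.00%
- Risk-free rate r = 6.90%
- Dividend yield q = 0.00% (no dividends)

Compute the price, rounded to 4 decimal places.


Answer: Price = 11.2098

Derivation:
d1 = (ln(S/K) + (r - q + 0.5*sigma^2) * T) / (sigma * sqrt(T)) = 0.05015896
d2 = d1 - sigma * sqrt(T) = -0.40017425
exp(-rT) = 0.94956623; exp(-qT) = 1.00000000
P = K * exp(-rT) * N(-d2) - S_0 * exp(-qT) * N(-d1)
N(-d1) = 0.47999786; N(-d2) = 0.65548591
P = 55.7200 * 0.94956623 * 0.65548591 - 48.9000 * 1.00000000 * 0.47999786 = 11.2098


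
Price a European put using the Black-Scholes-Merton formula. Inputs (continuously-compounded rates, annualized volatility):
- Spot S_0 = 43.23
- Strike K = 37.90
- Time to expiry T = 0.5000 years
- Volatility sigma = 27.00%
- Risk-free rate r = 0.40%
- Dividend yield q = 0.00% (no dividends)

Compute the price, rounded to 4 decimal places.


d1 = (ln(S/K) + (r - q + 0.5*sigma^2) * T) / (sigma * sqrt(T)) = 0.79514727
d2 = d1 - sigma * sqrt(T) = 0.60422844
exp(-rT) = 0.99800200; exp(-qT) = 1.00000000
P = K * exp(-rT) * N(-d2) - S_0 * exp(-qT) * N(-d1)
N(-d1) = 0.21326392; N(-d2) = 0.27284589
P = 37.9000 * 0.99800200 * 0.27284589 - 43.2300 * 1.00000000 * 0.21326392 = 1.1008

Answer: Price = 1.1008
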